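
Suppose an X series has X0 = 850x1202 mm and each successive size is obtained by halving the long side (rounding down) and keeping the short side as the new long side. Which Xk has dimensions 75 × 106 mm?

X7

X0: 850 × 1202 mm
X1: 601 × 850 mm
X2: 425 × 601 mm
X3: 300 × 425 mm
X4: 212 × 300 mm
X5: 150 × 212 mm
X6: 106 × 150 mm
X7: 75 × 106 mm
X8: 53 × 75 mm
→ matches X7.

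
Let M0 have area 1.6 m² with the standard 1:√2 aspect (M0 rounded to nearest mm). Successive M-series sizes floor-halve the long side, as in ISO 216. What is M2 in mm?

532 × 752 mm

Let M0's short side be w mm. w · w√2 = 1.6 m² = 1,600,000 mm², so w ≈ 1063.7 mm and w√2 ≈ 1504.2 mm → M0 = 1064 × 1504 mm.
M1: ⌊1504/2⌋ × 1064 = 752 × 1064 mm
M2: ⌊1064/2⌋ × 752 = 532 × 752 mm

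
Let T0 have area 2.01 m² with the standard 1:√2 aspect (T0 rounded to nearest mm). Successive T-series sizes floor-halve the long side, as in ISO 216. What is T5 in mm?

210 × 298 mm

Let T0's short side be w mm. w · w√2 = 2.01 m² = 2,010,000 mm², so w ≈ 1192.2 mm and w√2 ≈ 1686.0 mm → T0 = 1192 × 1686 mm.
T1: ⌊1686/2⌋ × 1192 = 843 × 1192 mm
T2: ⌊1192/2⌋ × 843 = 596 × 843 mm
T3: ⌊843/2⌋ × 596 = 421 × 596 mm
T4: ⌊596/2⌋ × 421 = 298 × 421 mm
T5: ⌊421/2⌋ × 298 = 210 × 298 mm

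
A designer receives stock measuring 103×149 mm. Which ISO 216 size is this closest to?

Aspect ratio 149/103 ≈ 1.447 (ISO target is √2 ≈ 1.414).
In the A-series (A0 area = 1 m²): A6 = 105 × 148 mm.
Off by 3 mm total — nearest standard size.

A6 (105 × 148 mm)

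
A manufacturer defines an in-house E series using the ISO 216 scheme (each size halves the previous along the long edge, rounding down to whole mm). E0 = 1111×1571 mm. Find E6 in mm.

E1 = 785 × 1111 mm (from E0 by 1 halving).
E2: ⌊1111/2⌋ × 785 = 555 × 785 mm
E3: ⌊785/2⌋ × 555 = 392 × 555 mm
E4: ⌊555/2⌋ × 392 = 277 × 392 mm
E5: ⌊392/2⌋ × 277 = 196 × 277 mm
E6: ⌊277/2⌋ × 196 = 138 × 196 mm

138 × 196 mm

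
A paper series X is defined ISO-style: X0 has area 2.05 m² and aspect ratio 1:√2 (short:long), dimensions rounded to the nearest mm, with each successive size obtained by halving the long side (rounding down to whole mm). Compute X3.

425 × 602 mm

Let X0's short side be w mm. w · w√2 = 2.05 m² = 2,050,000 mm², so w ≈ 1204.0 mm and w√2 ≈ 1702.7 mm → X0 = 1204 × 1703 mm.
X1: ⌊1703/2⌋ × 1204 = 851 × 1204 mm
X2: ⌊1204/2⌋ × 851 = 602 × 851 mm
X3: ⌊851/2⌋ × 602 = 425 × 602 mm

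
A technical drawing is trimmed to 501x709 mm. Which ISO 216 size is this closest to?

B2 (500 × 707 mm)

Aspect ratio 709/501 ≈ 1.415 — close to the ISO √2 ≈ 1.414.
In the B-series (B0 = 1000 × 1414 mm): B2 = 500 × 707 mm.
Off by 3 mm total — nearest standard size.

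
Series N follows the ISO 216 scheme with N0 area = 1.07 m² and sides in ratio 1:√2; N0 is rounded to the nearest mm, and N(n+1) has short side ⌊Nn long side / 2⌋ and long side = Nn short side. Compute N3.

Let N0's short side be w mm. w · w√2 = 1.07 m² = 1,070,000 mm², so w ≈ 869.8 mm and w√2 ≈ 1230.1 mm → N0 = 870 × 1230 mm.
N1: ⌊1230/2⌋ × 870 = 615 × 870 mm
N2: ⌊870/2⌋ × 615 = 435 × 615 mm
N3: ⌊615/2⌋ × 435 = 307 × 435 mm

307 × 435 mm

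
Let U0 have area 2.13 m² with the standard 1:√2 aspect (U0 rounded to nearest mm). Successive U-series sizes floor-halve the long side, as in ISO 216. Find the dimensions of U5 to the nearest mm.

Let U0's short side be w mm. w · w√2 = 2.13 m² = 2,130,000 mm², so w ≈ 1227.2 mm and w√2 ≈ 1735.6 mm → U0 = 1227 × 1736 mm.
U1: ⌊1736/2⌋ × 1227 = 868 × 1227 mm
U2: ⌊1227/2⌋ × 868 = 613 × 868 mm
U3: ⌊868/2⌋ × 613 = 434 × 613 mm
U4: ⌊613/2⌋ × 434 = 306 × 434 mm
U5: ⌊434/2⌋ × 306 = 217 × 306 mm

217 × 306 mm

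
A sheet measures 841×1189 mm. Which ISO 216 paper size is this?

A0 (841 × 1189 mm)

Aspect ratio 1189/841 ≈ 1.414 — close to the ISO √2 ≈ 1.414.
In the A-series (A0 area = 1 m²): A0 = 841 × 1189 mm.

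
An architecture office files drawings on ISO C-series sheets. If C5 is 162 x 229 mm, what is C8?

57 × 81 mm

C6: ⌊229/2⌋ × 162 = 114 × 162 mm
C7: ⌊162/2⌋ × 114 = 81 × 114 mm
C8: ⌊114/2⌋ × 81 = 57 × 81 mm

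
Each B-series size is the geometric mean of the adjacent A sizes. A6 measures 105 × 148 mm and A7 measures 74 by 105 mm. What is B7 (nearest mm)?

Short side: √(105 · 74) = √7770 ≈ 88.1 → 88 mm
Long side: √(148 · 105) = √15540 ≈ 124.7 → 125 mm

88 × 125 mm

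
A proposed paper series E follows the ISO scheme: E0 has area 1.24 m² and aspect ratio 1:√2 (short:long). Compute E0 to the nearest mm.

Let the short side be w mm. Then w · w√2 = 1.24 m² = 1,240,000 mm².
w² = 1,240,000/√2, so w ≈ 936.4 mm; long side = w√2 ≈ 1324.2 mm.

936 × 1324 mm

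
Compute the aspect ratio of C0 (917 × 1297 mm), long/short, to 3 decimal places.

1297 / 917 = 1.414
Matches √2 ≈ 1.414 — the ISO 216 defining ratio.

1.414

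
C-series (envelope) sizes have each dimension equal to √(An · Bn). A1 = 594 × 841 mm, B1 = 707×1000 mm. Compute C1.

648 × 917 mm

Short side: √(594 · 707) = √419958 ≈ 648.0 → 648 mm
Long side: √(841 · 1000) = √841000 ≈ 917.1 → 917 mm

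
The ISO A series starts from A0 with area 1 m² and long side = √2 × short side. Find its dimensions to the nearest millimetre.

841 × 1189 mm

Let the short side be w mm. Then the long side is w√2 and w · w√2 = 10⁶ mm².
w² = 10⁶/√2, so w = 1000 / 2^(1/4) ≈ 840.9 mm; long side = 1000 · 2^(1/4) ≈ 1189.2 mm.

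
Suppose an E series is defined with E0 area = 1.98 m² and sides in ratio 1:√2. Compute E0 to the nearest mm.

1183 × 1673 mm

Let the short side be w mm. Then w · w√2 = 1.98 m² = 1,980,000 mm².
w² = 1,980,000/√2, so w ≈ 1183.2 mm; long side = w√2 ≈ 1673.4 mm.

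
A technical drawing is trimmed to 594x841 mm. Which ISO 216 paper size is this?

Aspect ratio 841/594 ≈ 1.416 — close to the ISO √2 ≈ 1.414.
In the A-series (A0 area = 1 m²): A1 = 594 × 841 mm.

A1 (594 × 841 mm)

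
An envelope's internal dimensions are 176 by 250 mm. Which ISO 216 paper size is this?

Aspect ratio 250/176 ≈ 1.420 — close to the ISO √2 ≈ 1.414.
In the B-series (B0 = 1000 × 1414 mm): B5 = 176 × 250 mm.

B5 (176 × 250 mm)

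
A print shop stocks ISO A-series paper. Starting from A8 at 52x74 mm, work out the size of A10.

26 × 37 mm

A9: ⌊74/2⌋ × 52 = 37 × 52 mm
A10: ⌊52/2⌋ × 37 = 26 × 37 mm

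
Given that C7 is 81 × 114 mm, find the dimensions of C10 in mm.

C8: ⌊114/2⌋ × 81 = 57 × 81 mm
C9: ⌊81/2⌋ × 57 = 40 × 57 mm
C10: ⌊57/2⌋ × 40 = 28 × 40 mm

28 × 40 mm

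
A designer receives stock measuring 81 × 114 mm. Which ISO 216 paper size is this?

C7 (81 × 114 mm)

Aspect ratio 114/81 ≈ 1.407 — close to the ISO √2 ≈ 1.414.
In the C-series (envelope sizes, between A and B): C7 = 81 × 114 mm.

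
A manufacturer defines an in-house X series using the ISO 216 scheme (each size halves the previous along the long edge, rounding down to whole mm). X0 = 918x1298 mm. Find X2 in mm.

X1: ⌊1298/2⌋ × 918 = 649 × 918 mm
X2: ⌊918/2⌋ × 649 = 459 × 649 mm

459 × 649 mm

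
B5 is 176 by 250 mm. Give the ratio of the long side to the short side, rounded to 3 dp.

250 / 176 = 1.420
ISO 216 targets √2 ≈ 1.414; the +0.006 deviation is from mm rounding.

1.420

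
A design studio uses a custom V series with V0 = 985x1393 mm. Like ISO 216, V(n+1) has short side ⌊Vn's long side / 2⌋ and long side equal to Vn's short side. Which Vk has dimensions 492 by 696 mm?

V0: 985 × 1393 mm
V1: 696 × 985 mm
V2: 492 × 696 mm
V3: 348 × 492 mm
→ matches V2.

V2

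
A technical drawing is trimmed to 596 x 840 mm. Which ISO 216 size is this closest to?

Aspect ratio 840/596 ≈ 1.409 — close to the ISO √2 ≈ 1.414.
In the A-series (A0 area = 1 m²): A1 = 594 × 841 mm.
Off by 3 mm total — nearest standard size.

A1 (594 × 841 mm)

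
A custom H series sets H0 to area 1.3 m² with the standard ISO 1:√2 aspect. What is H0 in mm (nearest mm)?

Let the short side be w mm. Then w · w√2 = 1.3 m² = 1,300,000 mm².
w² = 1,300,000/√2, so w ≈ 958.8 mm; long side = w√2 ≈ 1355.9 mm.

959 × 1356 mm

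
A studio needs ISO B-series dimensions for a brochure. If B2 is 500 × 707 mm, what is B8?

62 × 88 mm

B3: ⌊707/2⌋ × 500 = 353 × 500 mm
B4: ⌊500/2⌋ × 353 = 250 × 353 mm
B5: ⌊353/2⌋ × 250 = 176 × 250 mm
B6: ⌊250/2⌋ × 176 = 125 × 176 mm
B7: ⌊176/2⌋ × 125 = 88 × 125 mm
B8: ⌊125/2⌋ × 88 = 62 × 88 mm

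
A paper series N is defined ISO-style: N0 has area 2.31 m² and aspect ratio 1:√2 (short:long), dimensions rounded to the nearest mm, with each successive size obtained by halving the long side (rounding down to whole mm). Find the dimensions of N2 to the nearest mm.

639 × 903 mm

Let N0's short side be w mm. w · w√2 = 2.31 m² = 2,310,000 mm², so w ≈ 1278.1 mm and w√2 ≈ 1807.4 mm → N0 = 1278 × 1807 mm.
N1: ⌊1807/2⌋ × 1278 = 903 × 1278 mm
N2: ⌊1278/2⌋ × 903 = 639 × 903 mm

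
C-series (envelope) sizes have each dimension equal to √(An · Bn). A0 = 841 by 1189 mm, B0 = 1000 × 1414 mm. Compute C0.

Short side: √(841 · 1000) = √841000 ≈ 917.1 → 917 mm
Long side: √(1189 · 1414) = √1681246 ≈ 1296.6 → 1297 mm

917 × 1297 mm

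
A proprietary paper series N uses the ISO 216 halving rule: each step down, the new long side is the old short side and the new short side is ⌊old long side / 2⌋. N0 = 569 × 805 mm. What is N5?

100 × 142 mm

N1: ⌊805/2⌋ × 569 = 402 × 569 mm
N2: ⌊569/2⌋ × 402 = 284 × 402 mm
N3: ⌊402/2⌋ × 284 = 201 × 284 mm
N4: ⌊284/2⌋ × 201 = 142 × 201 mm
N5: ⌊201/2⌋ × 142 = 100 × 142 mm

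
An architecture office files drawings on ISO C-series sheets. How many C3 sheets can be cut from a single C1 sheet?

4

Each ISO step halves the sheet: 1 × C1 → 2 × C2 → 4 × C3
From C1 to C3 is 2 halving steps: 2^2 = 4.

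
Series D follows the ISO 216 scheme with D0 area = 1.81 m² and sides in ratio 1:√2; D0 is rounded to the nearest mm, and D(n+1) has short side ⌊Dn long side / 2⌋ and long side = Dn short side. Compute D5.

Let D0's short side be w mm. w · w√2 = 1.81 m² = 1,810,000 mm², so w ≈ 1131.3 mm and w√2 ≈ 1599.9 mm → D0 = 1131 × 1600 mm.
D1: ⌊1600/2⌋ × 1131 = 800 × 1131 mm
D2: ⌊1131/2⌋ × 800 = 565 × 800 mm
D3: ⌊800/2⌋ × 565 = 400 × 565 mm
D4: ⌊565/2⌋ × 400 = 282 × 400 mm
D5: ⌊400/2⌋ × 282 = 200 × 282 mm

200 × 282 mm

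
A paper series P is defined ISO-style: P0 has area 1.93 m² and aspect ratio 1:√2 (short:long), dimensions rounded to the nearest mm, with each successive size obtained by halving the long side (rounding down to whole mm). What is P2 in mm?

Let P0's short side be w mm. w · w√2 = 1.93 m² = 1,930,000 mm², so w ≈ 1168.2 mm and w√2 ≈ 1652.1 mm → P0 = 1168 × 1652 mm.
P1: ⌊1652/2⌋ × 1168 = 826 × 1168 mm
P2: ⌊1168/2⌋ × 826 = 584 × 826 mm

584 × 826 mm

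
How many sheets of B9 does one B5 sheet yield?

16

B5 = 176 × 250 mm; B9 = 44 × 62 mm.
Each halving step doubles the count; 4 steps from B5 to B9.
2^4 = 16.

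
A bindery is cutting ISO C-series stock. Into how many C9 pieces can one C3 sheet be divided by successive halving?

Each ISO step halves the sheet: 1 × C3 → 2 × C4 → 4 × C5 → 8 × C6 → …
From C3 to C9 is 6 halving steps: 2^6 = 64.

64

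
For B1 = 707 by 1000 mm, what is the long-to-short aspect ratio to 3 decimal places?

1.414

1000 / 707 = 1.414
Matches √2 ≈ 1.414 — the ISO 216 defining ratio.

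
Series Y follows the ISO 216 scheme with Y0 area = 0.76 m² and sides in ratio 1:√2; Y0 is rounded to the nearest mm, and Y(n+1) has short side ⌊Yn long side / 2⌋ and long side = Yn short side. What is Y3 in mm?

Let Y0's short side be w mm. w · w√2 = 0.76 m² = 760,000 mm², so w ≈ 733.1 mm and w√2 ≈ 1036.7 mm → Y0 = 733 × 1037 mm.
Y1: ⌊1037/2⌋ × 733 = 518 × 733 mm
Y2: ⌊733/2⌋ × 518 = 366 × 518 mm
Y3: ⌊518/2⌋ × 366 = 259 × 366 mm

259 × 366 mm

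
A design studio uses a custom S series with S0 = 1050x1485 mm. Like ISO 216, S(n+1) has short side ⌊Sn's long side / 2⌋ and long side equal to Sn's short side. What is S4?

S1: ⌊1485/2⌋ × 1050 = 742 × 1050 mm
S2: ⌊1050/2⌋ × 742 = 525 × 742 mm
S3: ⌊742/2⌋ × 525 = 371 × 525 mm
S4: ⌊525/2⌋ × 371 = 262 × 371 mm

262 × 371 mm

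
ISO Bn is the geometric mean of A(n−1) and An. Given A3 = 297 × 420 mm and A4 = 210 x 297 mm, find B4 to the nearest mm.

250 × 353 mm

Short side: √(297 · 210) = √62370 ≈ 249.7 → 250 mm
Long side: √(420 · 297) = √124740 ≈ 353.2 → 353 mm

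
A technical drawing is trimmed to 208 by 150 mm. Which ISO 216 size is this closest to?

Aspect ratio 208/150 ≈ 1.387 (ISO target is √2 ≈ 1.414).
In the A-series (A0 area = 1 m²): A5 = 148 × 210 mm.
Off by 4 mm total — nearest standard size.

A5 (148 × 210 mm)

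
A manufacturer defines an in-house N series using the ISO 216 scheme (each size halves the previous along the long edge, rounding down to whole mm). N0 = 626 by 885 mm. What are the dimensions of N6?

78 × 110 mm

N1: ⌊885/2⌋ × 626 = 442 × 626 mm
N2: ⌊626/2⌋ × 442 = 313 × 442 mm
N3: ⌊442/2⌋ × 313 = 221 × 313 mm
N4: ⌊313/2⌋ × 221 = 156 × 221 mm
N5: ⌊221/2⌋ × 156 = 110 × 156 mm
N6: ⌊156/2⌋ × 110 = 78 × 110 mm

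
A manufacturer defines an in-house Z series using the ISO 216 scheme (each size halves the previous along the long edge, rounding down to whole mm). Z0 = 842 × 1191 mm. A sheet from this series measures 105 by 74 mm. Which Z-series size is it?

Z7

Z0: 842 × 1191 mm
Z1: 595 × 842 mm
Z2: 421 × 595 mm
Z3: 297 × 421 mm
Z4: 210 × 297 mm
Z5: 148 × 210 mm
Z6: 105 × 148 mm
Z7: 74 × 105 mm
Z8: 52 × 74 mm
→ matches Z7.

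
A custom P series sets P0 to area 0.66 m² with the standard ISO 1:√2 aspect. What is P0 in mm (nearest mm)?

683 × 966 mm

Let the short side be w mm. Then w · w√2 = 0.66 m² = 660,000 mm².
w² = 660,000/√2, so w ≈ 683.1 mm; long side = w√2 ≈ 966.1 mm.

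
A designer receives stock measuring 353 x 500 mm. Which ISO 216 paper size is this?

B3 (353 × 500 mm)

Aspect ratio 500/353 ≈ 1.416 — close to the ISO √2 ≈ 1.414.
In the B-series (B0 = 1000 × 1414 mm): B3 = 353 × 500 mm.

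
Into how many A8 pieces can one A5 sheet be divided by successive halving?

Each ISO step halves the sheet: 1 × A5 → 2 × A6 → 4 × A7 → 8 × A8
From A5 to A8 is 3 halving steps: 2^3 = 8.

8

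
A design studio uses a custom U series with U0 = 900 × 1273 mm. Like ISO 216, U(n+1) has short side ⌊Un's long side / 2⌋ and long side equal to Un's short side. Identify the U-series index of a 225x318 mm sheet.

U4

U0: 900 × 1273 mm
U1: 636 × 900 mm
U2: 450 × 636 mm
U3: 318 × 450 mm
U4: 225 × 318 mm
U5: 159 × 225 mm
→ matches U4.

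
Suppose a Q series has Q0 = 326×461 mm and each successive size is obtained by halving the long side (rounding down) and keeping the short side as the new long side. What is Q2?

Q1: ⌊461/2⌋ × 326 = 230 × 326 mm
Q2: ⌊326/2⌋ × 230 = 163 × 230 mm

163 × 230 mm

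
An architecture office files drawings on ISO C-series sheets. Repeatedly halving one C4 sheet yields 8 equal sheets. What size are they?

8 = 2^3, so 3 halving steps.
C4 → C5 → … → C7 after 3 steps.

C7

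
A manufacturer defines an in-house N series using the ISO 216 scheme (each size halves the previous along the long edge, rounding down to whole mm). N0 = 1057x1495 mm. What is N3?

373 × 528 mm

N1: ⌊1495/2⌋ × 1057 = 747 × 1057 mm
N2: ⌊1057/2⌋ × 747 = 528 × 747 mm
N3: ⌊747/2⌋ × 528 = 373 × 528 mm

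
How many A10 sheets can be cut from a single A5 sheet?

A5 = 148 × 210 mm; A10 = 26 × 37 mm.
Each halving step doubles the count; 5 steps from A5 to A10.
2^5 = 32.

32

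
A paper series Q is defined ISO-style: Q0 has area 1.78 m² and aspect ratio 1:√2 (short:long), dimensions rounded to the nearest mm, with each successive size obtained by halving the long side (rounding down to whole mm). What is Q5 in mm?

198 × 280 mm

Let Q0's short side be w mm. w · w√2 = 1.78 m² = 1,780,000 mm², so w ≈ 1121.9 mm and w√2 ≈ 1586.6 mm → Q0 = 1122 × 1587 mm.
Q1: ⌊1587/2⌋ × 1122 = 793 × 1122 mm
Q2: ⌊1122/2⌋ × 793 = 561 × 793 mm
Q3: ⌊793/2⌋ × 561 = 396 × 561 mm
Q4: ⌊561/2⌋ × 396 = 280 × 396 mm
Q5: ⌊396/2⌋ × 280 = 198 × 280 mm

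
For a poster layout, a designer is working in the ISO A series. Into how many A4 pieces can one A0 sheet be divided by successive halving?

Each ISO step halves the sheet: 1 × A0 → 2 × A1 → 4 × A2 → 8 × A3 → …
From A0 to A4 is 4 halving steps: 2^4 = 16.

16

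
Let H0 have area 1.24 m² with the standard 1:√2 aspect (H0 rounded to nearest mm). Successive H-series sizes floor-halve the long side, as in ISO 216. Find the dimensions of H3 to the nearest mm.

331 × 468 mm

Let H0's short side be w mm. w · w√2 = 1.24 m² = 1,240,000 mm², so w ≈ 936.4 mm and w√2 ≈ 1324.2 mm → H0 = 936 × 1324 mm.
H1: ⌊1324/2⌋ × 936 = 662 × 936 mm
H2: ⌊936/2⌋ × 662 = 468 × 662 mm
H3: ⌊662/2⌋ × 468 = 331 × 468 mm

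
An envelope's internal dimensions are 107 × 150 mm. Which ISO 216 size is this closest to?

Aspect ratio 150/107 ≈ 1.402 — close to the ISO √2 ≈ 1.414.
In the A-series (A0 area = 1 m²): A6 = 105 × 148 mm.
Off by 4 mm total — nearest standard size.

A6 (105 × 148 mm)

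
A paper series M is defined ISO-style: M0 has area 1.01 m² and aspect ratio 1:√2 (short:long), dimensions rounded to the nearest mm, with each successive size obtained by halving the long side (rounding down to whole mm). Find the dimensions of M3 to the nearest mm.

298 × 422 mm

Let M0's short side be w mm. w · w√2 = 1.01 m² = 1,010,000 mm², so w ≈ 845.1 mm and w√2 ≈ 1195.1 mm → M0 = 845 × 1195 mm.
M1: ⌊1195/2⌋ × 845 = 597 × 845 mm
M2: ⌊845/2⌋ × 597 = 422 × 597 mm
M3: ⌊597/2⌋ × 422 = 298 × 422 mm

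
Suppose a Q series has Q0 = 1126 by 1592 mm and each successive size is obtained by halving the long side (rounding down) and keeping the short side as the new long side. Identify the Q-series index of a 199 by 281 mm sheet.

Q5

Q0: 1126 × 1592 mm
Q1: 796 × 1126 mm
Q2: 563 × 796 mm
Q3: 398 × 563 mm
Q4: 281 × 398 mm
Q5: 199 × 281 mm
Q6: 140 × 199 mm
→ matches Q5.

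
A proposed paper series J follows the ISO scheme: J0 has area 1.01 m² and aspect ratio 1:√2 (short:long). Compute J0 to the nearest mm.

Let the short side be w mm. Then w · w√2 = 1.01 m² = 1,010,000 mm².
w² = 1,010,000/√2, so w ≈ 845.1 mm; long side = w√2 ≈ 1195.1 mm.

845 × 1195 mm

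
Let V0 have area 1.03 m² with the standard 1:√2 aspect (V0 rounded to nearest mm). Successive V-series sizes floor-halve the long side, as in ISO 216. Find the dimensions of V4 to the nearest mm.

Let V0's short side be w mm. w · w√2 = 1.03 m² = 1,030,000 mm², so w ≈ 853.4 mm and w√2 ≈ 1206.9 mm → V0 = 853 × 1207 mm.
V1: ⌊1207/2⌋ × 853 = 603 × 853 mm
V2: ⌊853/2⌋ × 603 = 426 × 603 mm
V3: ⌊603/2⌋ × 426 = 301 × 426 mm
V4: ⌊426/2⌋ × 301 = 213 × 301 mm

213 × 301 mm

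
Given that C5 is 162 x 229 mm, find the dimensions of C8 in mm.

C6: ⌊229/2⌋ × 162 = 114 × 162 mm
C7: ⌊162/2⌋ × 114 = 81 × 114 mm
C8: ⌊114/2⌋ × 81 = 57 × 81 mm

57 × 81 mm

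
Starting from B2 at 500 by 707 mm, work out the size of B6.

125 × 176 mm

B3: ⌊707/2⌋ × 500 = 353 × 500 mm
B4: ⌊500/2⌋ × 353 = 250 × 353 mm
B5: ⌊353/2⌋ × 250 = 176 × 250 mm
B6: ⌊250/2⌋ × 176 = 125 × 176 mm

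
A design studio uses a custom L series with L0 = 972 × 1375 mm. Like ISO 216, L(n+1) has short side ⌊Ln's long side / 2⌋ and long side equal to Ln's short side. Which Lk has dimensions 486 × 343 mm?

L0: 972 × 1375 mm
L1: 687 × 972 mm
L2: 486 × 687 mm
L3: 343 × 486 mm
L4: 243 × 343 mm
→ matches L3.

L3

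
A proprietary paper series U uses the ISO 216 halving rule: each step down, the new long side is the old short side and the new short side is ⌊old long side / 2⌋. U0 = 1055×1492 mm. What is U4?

263 × 373 mm

U1: ⌊1492/2⌋ × 1055 = 746 × 1055 mm
U2: ⌊1055/2⌋ × 746 = 527 × 746 mm
U3: ⌊746/2⌋ × 527 = 373 × 527 mm
U4: ⌊527/2⌋ × 373 = 263 × 373 mm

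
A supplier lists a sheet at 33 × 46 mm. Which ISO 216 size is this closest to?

B10 (31 × 44 mm)

Aspect ratio 46/33 ≈ 1.394 (ISO target is √2 ≈ 1.414).
In the B-series (B0 = 1000 × 1414 mm): B10 = 31 × 44 mm.
Off by 4 mm total — nearest standard size.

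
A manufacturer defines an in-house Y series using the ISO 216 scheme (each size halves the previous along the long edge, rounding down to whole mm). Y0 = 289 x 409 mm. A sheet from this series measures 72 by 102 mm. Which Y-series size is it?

Y4

Y0: 289 × 409 mm
Y1: 204 × 289 mm
Y2: 144 × 204 mm
Y3: 102 × 144 mm
Y4: 72 × 102 mm
Y5: 51 × 72 mm
→ matches Y4.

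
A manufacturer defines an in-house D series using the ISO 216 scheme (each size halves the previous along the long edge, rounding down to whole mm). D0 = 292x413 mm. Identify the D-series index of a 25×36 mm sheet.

D7

D0: 292 × 413 mm
D1: 206 × 292 mm
D2: 146 × 206 mm
D3: 103 × 146 mm
D4: 73 × 103 mm
D5: 51 × 73 mm
D6: 36 × 51 mm
D7: 25 × 36 mm
D8: 18 × 25 mm
→ matches D7.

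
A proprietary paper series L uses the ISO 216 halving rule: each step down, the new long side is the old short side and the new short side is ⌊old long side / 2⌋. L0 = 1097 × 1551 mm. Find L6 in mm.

137 × 193 mm

L1 = 775 × 1097 mm (from L0 by 1 halving).
L2: ⌊1097/2⌋ × 775 = 548 × 775 mm
L3: ⌊775/2⌋ × 548 = 387 × 548 mm
L4: ⌊548/2⌋ × 387 = 274 × 387 mm
L5: ⌊387/2⌋ × 274 = 193 × 274 mm
L6: ⌊274/2⌋ × 193 = 137 × 193 mm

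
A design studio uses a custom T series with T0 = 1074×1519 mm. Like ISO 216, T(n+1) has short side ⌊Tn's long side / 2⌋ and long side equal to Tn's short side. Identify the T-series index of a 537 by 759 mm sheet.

T0: 1074 × 1519 mm
T1: 759 × 1074 mm
T2: 537 × 759 mm
T3: 379 × 537 mm
→ matches T2.

T2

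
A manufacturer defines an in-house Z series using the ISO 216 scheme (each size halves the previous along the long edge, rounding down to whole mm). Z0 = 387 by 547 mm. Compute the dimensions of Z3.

Z1: ⌊547/2⌋ × 387 = 273 × 387 mm
Z2: ⌊387/2⌋ × 273 = 193 × 273 mm
Z3: ⌊273/2⌋ × 193 = 136 × 193 mm

136 × 193 mm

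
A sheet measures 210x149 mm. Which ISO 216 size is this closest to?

Aspect ratio 210/149 ≈ 1.409 — close to the ISO √2 ≈ 1.414.
In the A-series (A0 area = 1 m²): A5 = 148 × 210 mm.
Off by 1 mm total — nearest standard size.

A5 (148 × 210 mm)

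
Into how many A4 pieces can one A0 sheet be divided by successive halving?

16

A0 = 841 × 1189 mm; A4 = 210 × 297 mm.
Each halving step doubles the count; 4 steps from A0 to A4.
2^4 = 16.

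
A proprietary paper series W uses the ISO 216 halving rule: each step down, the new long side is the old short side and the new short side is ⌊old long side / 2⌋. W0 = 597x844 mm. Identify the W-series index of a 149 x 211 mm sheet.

W4

W0: 597 × 844 mm
W1: 422 × 597 mm
W2: 298 × 422 mm
W3: 211 × 298 mm
W4: 149 × 211 mm
W5: 105 × 149 mm
→ matches W4.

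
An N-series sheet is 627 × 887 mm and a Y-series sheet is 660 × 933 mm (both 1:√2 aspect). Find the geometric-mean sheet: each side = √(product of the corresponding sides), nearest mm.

Short side: √(627 · 660) = √413820 ≈ 643.3 → 643 mm
Long side: √(887 · 933) = √827571 ≈ 909.7 → 910 mm

643 × 910 mm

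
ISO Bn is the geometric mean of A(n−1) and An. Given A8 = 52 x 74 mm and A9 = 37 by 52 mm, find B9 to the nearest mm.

Short side: √(52 · 37) = √1924 ≈ 43.9 → 44 mm
Long side: √(74 · 52) = √3848 ≈ 62.0 → 62 mm

44 × 62 mm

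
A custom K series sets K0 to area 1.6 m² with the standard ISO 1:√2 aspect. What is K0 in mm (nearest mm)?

1064 × 1504 mm

Let the short side be w mm. Then w · w√2 = 1.6 m² = 1,600,000 mm².
w² = 1,600,000/√2, so w ≈ 1063.7 mm; long side = w√2 ≈ 1504.2 mm.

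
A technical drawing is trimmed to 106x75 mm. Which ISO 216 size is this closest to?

Aspect ratio 106/75 ≈ 1.413 — close to the ISO √2 ≈ 1.414.
In the A-series (A0 area = 1 m²): A7 = 74 × 105 mm.
Off by 2 mm total — nearest standard size.

A7 (74 × 105 mm)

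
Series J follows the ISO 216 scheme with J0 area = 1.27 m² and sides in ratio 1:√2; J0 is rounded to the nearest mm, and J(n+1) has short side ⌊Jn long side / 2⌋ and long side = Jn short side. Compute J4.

237 × 335 mm

Let J0's short side be w mm. w · w√2 = 1.27 m² = 1,270,000 mm², so w ≈ 947.6 mm and w√2 ≈ 1340.2 mm → J0 = 948 × 1340 mm.
J1: ⌊1340/2⌋ × 948 = 670 × 948 mm
J2: ⌊948/2⌋ × 670 = 474 × 670 mm
J3: ⌊670/2⌋ × 474 = 335 × 474 mm
J4: ⌊474/2⌋ × 335 = 237 × 335 mm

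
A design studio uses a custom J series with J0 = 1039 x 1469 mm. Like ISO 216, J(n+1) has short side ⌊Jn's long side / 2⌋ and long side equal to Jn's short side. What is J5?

183 × 259 mm

J1: ⌊1469/2⌋ × 1039 = 734 × 1039 mm
J2: ⌊1039/2⌋ × 734 = 519 × 734 mm
J3: ⌊734/2⌋ × 519 = 367 × 519 mm
J4: ⌊519/2⌋ × 367 = 259 × 367 mm
J5: ⌊367/2⌋ × 259 = 183 × 259 mm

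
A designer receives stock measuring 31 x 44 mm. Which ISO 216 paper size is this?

B10 (31 × 44 mm)

Aspect ratio 44/31 ≈ 1.419 — close to the ISO √2 ≈ 1.414.
In the B-series (B0 = 1000 × 1414 mm): B10 = 31 × 44 mm.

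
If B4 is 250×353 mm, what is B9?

B5: ⌊353/2⌋ × 250 = 176 × 250 mm
B6: ⌊250/2⌋ × 176 = 125 × 176 mm
B7: ⌊176/2⌋ × 125 = 88 × 125 mm
B8: ⌊125/2⌋ × 88 = 62 × 88 mm
B9: ⌊88/2⌋ × 62 = 44 × 62 mm

44 × 62 mm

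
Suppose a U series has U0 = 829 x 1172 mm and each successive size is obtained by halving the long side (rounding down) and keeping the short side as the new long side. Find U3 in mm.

U1: ⌊1172/2⌋ × 829 = 586 × 829 mm
U2: ⌊829/2⌋ × 586 = 414 × 586 mm
U3: ⌊586/2⌋ × 414 = 293 × 414 mm

293 × 414 mm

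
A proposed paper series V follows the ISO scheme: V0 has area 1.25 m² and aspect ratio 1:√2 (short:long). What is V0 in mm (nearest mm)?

940 × 1330 mm

Let the short side be w mm. Then w · w√2 = 1.25 m² = 1,250,000 mm².
w² = 1,250,000/√2, so w ≈ 940.2 mm; long side = w√2 ≈ 1329.6 mm.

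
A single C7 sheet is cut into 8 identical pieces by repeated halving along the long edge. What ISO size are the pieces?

C10

8 = 2^3, so 3 halving steps.
C7 → C8 → … → C10 after 3 steps.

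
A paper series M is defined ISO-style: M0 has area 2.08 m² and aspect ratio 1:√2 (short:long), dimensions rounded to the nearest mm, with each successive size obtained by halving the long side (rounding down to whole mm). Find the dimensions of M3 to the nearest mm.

Let M0's short side be w mm. w · w√2 = 2.08 m² = 2,080,000 mm², so w ≈ 1212.8 mm and w√2 ≈ 1715.1 mm → M0 = 1213 × 1715 mm.
M1: ⌊1715/2⌋ × 1213 = 857 × 1213 mm
M2: ⌊1213/2⌋ × 857 = 606 × 857 mm
M3: ⌊857/2⌋ × 606 = 428 × 606 mm

428 × 606 mm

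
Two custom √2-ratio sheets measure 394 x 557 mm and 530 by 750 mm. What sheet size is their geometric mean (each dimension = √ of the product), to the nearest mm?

Short side: √(394 · 530) = √208820 ≈ 457.0 → 457 mm
Long side: √(557 · 750) = √417750 ≈ 646.3 → 646 mm

457 × 646 mm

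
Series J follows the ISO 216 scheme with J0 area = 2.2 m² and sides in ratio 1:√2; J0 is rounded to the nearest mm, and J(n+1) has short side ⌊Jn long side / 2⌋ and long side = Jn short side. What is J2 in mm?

Let J0's short side be w mm. w · w√2 = 2.2 m² = 2,200,000 mm², so w ≈ 1247.3 mm and w√2 ≈ 1763.9 mm → J0 = 1247 × 1764 mm.
J1: ⌊1764/2⌋ × 1247 = 882 × 1247 mm
J2: ⌊1247/2⌋ × 882 = 623 × 882 mm

623 × 882 mm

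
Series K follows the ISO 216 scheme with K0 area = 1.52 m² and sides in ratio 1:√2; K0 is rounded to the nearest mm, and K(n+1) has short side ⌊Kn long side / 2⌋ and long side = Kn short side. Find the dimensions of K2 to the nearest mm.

518 × 733 mm

Let K0's short side be w mm. w · w√2 = 1.52 m² = 1,520,000 mm², so w ≈ 1036.7 mm and w√2 ≈ 1466.2 mm → K0 = 1037 × 1466 mm.
K1: ⌊1466/2⌋ × 1037 = 733 × 1037 mm
K2: ⌊1037/2⌋ × 733 = 518 × 733 mm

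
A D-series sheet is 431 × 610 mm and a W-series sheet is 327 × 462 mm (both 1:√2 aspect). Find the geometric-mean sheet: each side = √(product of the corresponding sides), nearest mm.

Short side: √(431 · 327) = √140937 ≈ 375.4 → 375 mm
Long side: √(610 · 462) = √281820 ≈ 530.9 → 531 mm

375 × 531 mm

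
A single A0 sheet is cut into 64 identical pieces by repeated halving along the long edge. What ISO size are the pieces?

64 = 2^6, so 6 halving steps.
A0 → A1 → … → A6 after 6 steps.

A6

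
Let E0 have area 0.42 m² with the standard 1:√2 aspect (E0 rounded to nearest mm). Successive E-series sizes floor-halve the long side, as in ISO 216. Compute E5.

Let E0's short side be w mm. w · w√2 = 0.42 m² = 420,000 mm², so w ≈ 545.0 mm and w√2 ≈ 770.7 mm → E0 = 545 × 771 mm.
E1: ⌊771/2⌋ × 545 = 385 × 545 mm
E2: ⌊545/2⌋ × 385 = 272 × 385 mm
E3: ⌊385/2⌋ × 272 = 192 × 272 mm
E4: ⌊272/2⌋ × 192 = 136 × 192 mm
E5: ⌊192/2⌋ × 136 = 96 × 136 mm

96 × 136 mm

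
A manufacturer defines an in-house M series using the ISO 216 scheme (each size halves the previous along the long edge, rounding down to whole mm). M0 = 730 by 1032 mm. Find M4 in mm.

M1: ⌊1032/2⌋ × 730 = 516 × 730 mm
M2: ⌊730/2⌋ × 516 = 365 × 516 mm
M3: ⌊516/2⌋ × 365 = 258 × 365 mm
M4: ⌊365/2⌋ × 258 = 182 × 258 mm

182 × 258 mm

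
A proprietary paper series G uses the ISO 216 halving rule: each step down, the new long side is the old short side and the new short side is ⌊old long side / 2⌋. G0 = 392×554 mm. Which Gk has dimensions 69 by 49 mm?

G0: 392 × 554 mm
G1: 277 × 392 mm
G2: 196 × 277 mm
G3: 138 × 196 mm
G4: 98 × 138 mm
G5: 69 × 98 mm
G6: 49 × 69 mm
G7: 34 × 49 mm
→ matches G6.

G6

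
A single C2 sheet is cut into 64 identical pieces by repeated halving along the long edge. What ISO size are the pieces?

C8

64 = 2^6, so 6 halving steps.
C2 → C3 → … → C8 after 6 steps.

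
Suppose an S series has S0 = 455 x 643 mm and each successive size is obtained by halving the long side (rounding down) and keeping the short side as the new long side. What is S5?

S1: ⌊643/2⌋ × 455 = 321 × 455 mm
S2: ⌊455/2⌋ × 321 = 227 × 321 mm
S3: ⌊321/2⌋ × 227 = 160 × 227 mm
S4: ⌊227/2⌋ × 160 = 113 × 160 mm
S5: ⌊160/2⌋ × 113 = 80 × 113 mm

80 × 113 mm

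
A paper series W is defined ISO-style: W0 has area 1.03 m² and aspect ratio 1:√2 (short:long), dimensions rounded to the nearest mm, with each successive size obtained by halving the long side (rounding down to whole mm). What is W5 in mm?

Let W0's short side be w mm. w · w√2 = 1.03 m² = 1,030,000 mm², so w ≈ 853.4 mm and w√2 ≈ 1206.9 mm → W0 = 853 × 1207 mm.
W1: ⌊1207/2⌋ × 853 = 603 × 853 mm
W2: ⌊853/2⌋ × 603 = 426 × 603 mm
W3: ⌊603/2⌋ × 426 = 301 × 426 mm
W4: ⌊426/2⌋ × 301 = 213 × 301 mm
W5: ⌊301/2⌋ × 213 = 150 × 213 mm

150 × 213 mm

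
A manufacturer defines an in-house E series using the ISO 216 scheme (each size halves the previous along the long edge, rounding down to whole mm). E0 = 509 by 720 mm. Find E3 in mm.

E1: ⌊720/2⌋ × 509 = 360 × 509 mm
E2: ⌊509/2⌋ × 360 = 254 × 360 mm
E3: ⌊360/2⌋ × 254 = 180 × 254 mm

180 × 254 mm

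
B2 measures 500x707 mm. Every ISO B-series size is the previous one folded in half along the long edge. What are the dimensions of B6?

125 × 176 mm

B3: ⌊707/2⌋ × 500 = 353 × 500 mm
B4: ⌊500/2⌋ × 353 = 250 × 353 mm
B5: ⌊353/2⌋ × 250 = 176 × 250 mm
B6: ⌊250/2⌋ × 176 = 125 × 176 mm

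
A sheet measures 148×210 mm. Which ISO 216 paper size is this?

Aspect ratio 210/148 ≈ 1.419 — close to the ISO √2 ≈ 1.414.
In the A-series (A0 area = 1 m²): A5 = 148 × 210 mm.

A5 (148 × 210 mm)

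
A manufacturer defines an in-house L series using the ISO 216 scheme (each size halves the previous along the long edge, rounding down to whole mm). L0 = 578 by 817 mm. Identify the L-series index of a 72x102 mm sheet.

L6

L0: 578 × 817 mm
L1: 408 × 578 mm
L2: 289 × 408 mm
L3: 204 × 289 mm
L4: 144 × 204 mm
L5: 102 × 144 mm
L6: 72 × 102 mm
L7: 51 × 72 mm
→ matches L6.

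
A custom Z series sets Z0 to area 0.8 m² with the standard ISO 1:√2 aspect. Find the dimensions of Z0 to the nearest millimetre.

Let the short side be w mm. Then w · w√2 = 0.8 m² = 800,000 mm².
w² = 800,000/√2, so w ≈ 752.1 mm; long side = w√2 ≈ 1063.7 mm.

752 × 1064 mm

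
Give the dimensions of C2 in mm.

458 × 648 mm

C0 = 917 × 1297 mm (C0 is the geometric mean of A0 and B0, aspect 1:√2).
C1: ⌊1297/2⌋ × 917 = 648 × 917 mm
C2: ⌊917/2⌋ × 648 = 458 × 648 mm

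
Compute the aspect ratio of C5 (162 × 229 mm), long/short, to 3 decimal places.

229 / 162 = 1.414
Matches √2 ≈ 1.414 — the ISO 216 defining ratio.

1.414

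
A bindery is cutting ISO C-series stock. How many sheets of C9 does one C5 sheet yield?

16

Each ISO step halves the sheet: 1 × C5 → 2 × C6 → 4 × C7 → 8 × C8 → …
From C5 to C9 is 4 halving steps: 2^4 = 16.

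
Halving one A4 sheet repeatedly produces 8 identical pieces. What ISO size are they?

8 = 2^3, so 3 halving steps.
A4 → A5 → … → A7 after 3 steps.

A7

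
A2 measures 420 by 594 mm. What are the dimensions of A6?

105 × 148 mm

A3: ⌊594/2⌋ × 420 = 297 × 420 mm
A4: ⌊420/2⌋ × 297 = 210 × 297 mm
A5: ⌊297/2⌋ × 210 = 148 × 210 mm
A6: ⌊210/2⌋ × 148 = 105 × 148 mm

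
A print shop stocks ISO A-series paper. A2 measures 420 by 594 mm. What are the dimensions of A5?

148 × 210 mm

A3: ⌊594/2⌋ × 420 = 297 × 420 mm
A4: ⌊420/2⌋ × 297 = 210 × 297 mm
A5: ⌊297/2⌋ × 210 = 148 × 210 mm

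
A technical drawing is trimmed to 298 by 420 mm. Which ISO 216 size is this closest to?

A3 (297 × 420 mm)

Aspect ratio 420/298 ≈ 1.409 — close to the ISO √2 ≈ 1.414.
In the A-series (A0 area = 1 m²): A3 = 297 × 420 mm.
Off by 1 mm total — nearest standard size.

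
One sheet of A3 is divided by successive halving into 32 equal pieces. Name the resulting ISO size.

32 = 2^5, so 5 halving steps.
A3 → A4 → … → A8 after 5 steps.

A8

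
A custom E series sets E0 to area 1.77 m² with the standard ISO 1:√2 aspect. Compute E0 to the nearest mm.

Let the short side be w mm. Then w · w√2 = 1.77 m² = 1,770,000 mm².
w² = 1,770,000/√2, so w ≈ 1118.7 mm; long side = w√2 ≈ 1582.1 mm.

1119 × 1582 mm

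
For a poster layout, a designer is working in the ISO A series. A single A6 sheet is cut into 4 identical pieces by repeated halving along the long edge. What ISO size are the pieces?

4 = 2^2, so 2 halving steps.
A6 → A7 → … → A8 after 2 steps.

A8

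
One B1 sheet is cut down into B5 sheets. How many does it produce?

Each ISO step halves the sheet: 1 × B1 → 2 × B2 → 4 × B3 → 8 × B4 → …
From B1 to B5 is 4 halving steps: 2^4 = 16.

16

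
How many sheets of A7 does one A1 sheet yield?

A1 = 594 × 841 mm; A7 = 74 × 105 mm.
Each halving step doubles the count; 6 steps from A1 to A7.
2^6 = 64.

64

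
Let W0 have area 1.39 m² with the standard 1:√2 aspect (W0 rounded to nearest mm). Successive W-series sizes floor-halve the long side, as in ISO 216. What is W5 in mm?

175 × 247 mm

Let W0's short side be w mm. w · w√2 = 1.39 m² = 1,390,000 mm², so w ≈ 991.4 mm and w√2 ≈ 1402.1 mm → W0 = 991 × 1402 mm.
W1: ⌊1402/2⌋ × 991 = 701 × 991 mm
W2: ⌊991/2⌋ × 701 = 495 × 701 mm
W3: ⌊701/2⌋ × 495 = 350 × 495 mm
W4: ⌊495/2⌋ × 350 = 247 × 350 mm
W5: ⌊350/2⌋ × 247 = 175 × 247 mm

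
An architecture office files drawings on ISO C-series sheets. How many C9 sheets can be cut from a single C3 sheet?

64

Each ISO step halves the sheet: 1 × C3 → 2 × C4 → 4 × C5 → 8 × C6 → …
From C3 to C9 is 6 halving steps: 2^6 = 64.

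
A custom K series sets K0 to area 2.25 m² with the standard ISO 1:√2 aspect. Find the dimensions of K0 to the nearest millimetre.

Let the short side be w mm. Then w · w√2 = 2.25 m² = 2,250,000 mm².
w² = 2,250,000/√2, so w ≈ 1261.3 mm; long side = w√2 ≈ 1783.8 mm.

1261 × 1784 mm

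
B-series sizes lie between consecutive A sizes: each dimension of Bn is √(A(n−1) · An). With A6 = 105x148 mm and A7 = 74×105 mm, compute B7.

Short side: √(105 · 74) = √7770 ≈ 88.1 → 88 mm
Long side: √(148 · 105) = √15540 ≈ 124.7 → 125 mm

88 × 125 mm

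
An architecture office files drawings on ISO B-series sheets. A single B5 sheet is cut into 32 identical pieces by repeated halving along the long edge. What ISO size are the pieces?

32 = 2^5, so 5 halving steps.
B5 → B6 → … → B10 after 5 steps.

B10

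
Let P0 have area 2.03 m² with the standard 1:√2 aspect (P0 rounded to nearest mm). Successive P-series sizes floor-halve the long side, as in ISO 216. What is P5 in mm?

Let P0's short side be w mm. w · w√2 = 2.03 m² = 2,030,000 mm², so w ≈ 1198.1 mm and w√2 ≈ 1694.4 mm → P0 = 1198 × 1694 mm.
P1: ⌊1694/2⌋ × 1198 = 847 × 1198 mm
P2: ⌊1198/2⌋ × 847 = 599 × 847 mm
P3: ⌊847/2⌋ × 599 = 423 × 599 mm
P4: ⌊599/2⌋ × 423 = 299 × 423 mm
P5: ⌊423/2⌋ × 299 = 211 × 299 mm

211 × 299 mm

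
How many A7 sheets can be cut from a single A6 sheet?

Each ISO step halves the sheet: 1 × A6 → 2 × A7
From A6 to A7 is 1 halving step: 2^1 = 2.

2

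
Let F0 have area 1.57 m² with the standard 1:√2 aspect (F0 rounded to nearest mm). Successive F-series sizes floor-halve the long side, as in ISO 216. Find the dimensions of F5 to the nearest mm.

Let F0's short side be w mm. w · w√2 = 1.57 m² = 1,570,000 mm², so w ≈ 1053.6 mm and w√2 ≈ 1490.1 mm → F0 = 1054 × 1490 mm.
F1: ⌊1490/2⌋ × 1054 = 745 × 1054 mm
F2: ⌊1054/2⌋ × 745 = 527 × 745 mm
F3: ⌊745/2⌋ × 527 = 372 × 527 mm
F4: ⌊527/2⌋ × 372 = 263 × 372 mm
F5: ⌊372/2⌋ × 263 = 186 × 263 mm

186 × 263 mm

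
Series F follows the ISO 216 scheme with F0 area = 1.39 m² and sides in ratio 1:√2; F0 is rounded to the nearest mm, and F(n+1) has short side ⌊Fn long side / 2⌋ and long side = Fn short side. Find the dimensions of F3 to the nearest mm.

Let F0's short side be w mm. w · w√2 = 1.39 m² = 1,390,000 mm², so w ≈ 991.4 mm and w√2 ≈ 1402.1 mm → F0 = 991 × 1402 mm.
F1: ⌊1402/2⌋ × 991 = 701 × 991 mm
F2: ⌊991/2⌋ × 701 = 495 × 701 mm
F3: ⌊701/2⌋ × 495 = 350 × 495 mm

350 × 495 mm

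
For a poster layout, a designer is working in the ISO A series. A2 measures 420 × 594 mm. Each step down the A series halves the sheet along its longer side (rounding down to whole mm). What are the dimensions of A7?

A3: ⌊594/2⌋ × 420 = 297 × 420 mm
A4: ⌊420/2⌋ × 297 = 210 × 297 mm
A5: ⌊297/2⌋ × 210 = 148 × 210 mm
A6: ⌊210/2⌋ × 148 = 105 × 148 mm
A7: ⌊148/2⌋ × 105 = 74 × 105 mm

74 × 105 mm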